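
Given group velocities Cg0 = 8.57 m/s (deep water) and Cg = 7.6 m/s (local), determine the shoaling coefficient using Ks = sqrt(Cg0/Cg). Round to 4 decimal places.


Ks = sqrt(Cg0 / Cg)
Ks = sqrt(8.57 / 7.6)
Ks = sqrt(1.1276)
Ks = 1.0619

1.0619


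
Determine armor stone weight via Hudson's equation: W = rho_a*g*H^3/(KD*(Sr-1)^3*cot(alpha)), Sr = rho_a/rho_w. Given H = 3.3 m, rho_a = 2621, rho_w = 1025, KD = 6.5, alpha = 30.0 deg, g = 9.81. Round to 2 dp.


Sr = rho_a / rho_w = 2621 / 1025 = 2.557073
(Sr - 1) = 1.557073
(Sr - 1)^3 = 3.775088
cot(30.0) = 1 / tan(30.0) = 1 / 0.577350 = 1.732051
Numerator = 2621 * 9.81 * 3.3^3 = 924012.5034
Denominator = 6.5 * 3.775088 * 1.732051 = 42.501186
W = 924012.5034 / 42.501186
W = 21740.86 N

21740.86


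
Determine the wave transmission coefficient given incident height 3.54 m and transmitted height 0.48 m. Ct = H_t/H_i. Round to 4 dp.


Ct = H_t / H_i
Ct = 0.48 / 3.54
Ct = 0.1356

0.1356


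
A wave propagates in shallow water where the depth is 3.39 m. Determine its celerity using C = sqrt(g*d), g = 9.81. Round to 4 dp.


Using the shallow-water approximation:
C = sqrt(g * d) = sqrt(9.81 * 3.39)
C = sqrt(33.2559)
C = 5.7668 m/s

5.7668


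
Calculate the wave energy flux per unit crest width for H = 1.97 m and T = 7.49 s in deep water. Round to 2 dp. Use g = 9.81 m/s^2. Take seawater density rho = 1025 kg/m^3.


P = rho * g^2 * H^2 * T / (32 * pi)
P = 1025 * 9.81^2 * 1.97^2 * 7.49 / (32 * pi)
P = 1025 * 96.2361 * 3.8809 * 7.49 / 100.53096
P = 28521.76 W/m

28521.76


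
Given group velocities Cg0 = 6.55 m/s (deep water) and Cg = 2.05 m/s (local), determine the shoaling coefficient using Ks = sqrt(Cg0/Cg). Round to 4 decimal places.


Ks = sqrt(Cg0 / Cg)
Ks = sqrt(6.55 / 2.05)
Ks = sqrt(3.1951)
Ks = 1.7875

1.7875


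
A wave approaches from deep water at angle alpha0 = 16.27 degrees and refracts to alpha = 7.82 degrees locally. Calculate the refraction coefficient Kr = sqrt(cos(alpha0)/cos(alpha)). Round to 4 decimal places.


Kr = sqrt(cos(alpha0) / cos(alpha))
cos(16.27) = 0.959952
cos(7.82) = 0.990700
Kr = sqrt(0.959952 / 0.990700)
Kr = sqrt(0.968963)
Kr = 0.9844

0.9844


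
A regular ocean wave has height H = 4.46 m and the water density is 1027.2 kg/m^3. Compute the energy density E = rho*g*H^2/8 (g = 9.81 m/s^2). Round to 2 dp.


E = (1/8) * rho * g * H^2
E = (1/8) * 1027.2 * 9.81 * 4.46^2
E = 0.125 * 1027.2 * 9.81 * 19.8916
E = 25055.54 J/m^2

25055.54


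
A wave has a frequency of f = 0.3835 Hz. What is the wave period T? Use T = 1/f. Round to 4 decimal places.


T = 1 / f
T = 1 / 0.3835
T = 2.6076 s

2.6076


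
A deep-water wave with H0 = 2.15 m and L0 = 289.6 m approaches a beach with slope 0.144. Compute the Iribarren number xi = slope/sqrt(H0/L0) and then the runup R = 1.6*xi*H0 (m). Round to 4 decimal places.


xi = slope / sqrt(H0/L0)
H0/L0 = 2.15/289.6 = 0.007424
sqrt(0.007424) = 0.086163
xi = 0.144 / 0.086163 = 1.671254
R = 1.6 * xi * H0 = 1.6 * 1.671254 * 2.15
R = 5.7491 m

5.7491


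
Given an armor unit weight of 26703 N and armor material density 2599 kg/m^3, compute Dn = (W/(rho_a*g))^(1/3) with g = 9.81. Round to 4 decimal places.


V = W / (rho_a * g)
V = 26703 / (2599 * 9.81)
V = 26703 / 25496.19
V = 1.047333 m^3
Dn = V^(1/3) = 1.047333^(1/3)
Dn = 1.0155 m

1.0155


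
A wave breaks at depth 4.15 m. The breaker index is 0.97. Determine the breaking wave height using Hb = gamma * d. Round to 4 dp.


Hb = gamma * d
Hb = 0.97 * 4.15
Hb = 4.0255 m

4.0255


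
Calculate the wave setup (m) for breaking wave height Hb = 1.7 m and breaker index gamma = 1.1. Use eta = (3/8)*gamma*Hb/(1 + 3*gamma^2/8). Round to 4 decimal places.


eta = (3/8) * gamma * Hb / (1 + 3*gamma^2/8)
Numerator = (3/8) * 1.1 * 1.7 = 0.701250
Denominator = 1 + 3*1.1^2/8 = 1 + 0.453750 = 1.453750
eta = 0.701250 / 1.453750
eta = 0.4824 m

0.4824


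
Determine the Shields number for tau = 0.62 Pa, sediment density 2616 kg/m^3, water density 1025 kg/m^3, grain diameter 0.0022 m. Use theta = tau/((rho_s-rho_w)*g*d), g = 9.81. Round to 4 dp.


theta = tau / ((rho_s - rho_w) * g * d)
rho_s - rho_w = 2616 - 1025 = 1591
Denominator = 1591 * 9.81 * 0.0022 = 34.336962
theta = 0.62 / 34.336962
theta = 0.0181

0.0181


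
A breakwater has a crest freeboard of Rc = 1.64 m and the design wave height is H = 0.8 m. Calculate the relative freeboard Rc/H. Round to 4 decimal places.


Relative freeboard = Rc / H
= 1.64 / 0.8
= 2.0500

2.0500


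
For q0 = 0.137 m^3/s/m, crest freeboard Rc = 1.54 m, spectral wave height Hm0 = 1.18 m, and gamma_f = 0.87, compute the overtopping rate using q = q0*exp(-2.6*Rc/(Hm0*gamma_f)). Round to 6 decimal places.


q = q0 * exp(-2.6 * Rc / (Hm0 * gamma_f))
Exponent = -2.6 * 1.54 / (1.18 * 0.87)
= -2.6 * 1.54 / 1.0266
= -3.900253
exp(-3.900253) = 0.020237
q = 0.137 * 0.020237
q = 0.002772 m^3/s/m

0.002772


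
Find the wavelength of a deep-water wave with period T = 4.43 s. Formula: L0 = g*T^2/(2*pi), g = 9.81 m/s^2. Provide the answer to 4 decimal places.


L0 = g * T^2 / (2 * pi)
L0 = 9.81 * 4.43^2 / (2 * pi)
L0 = 9.81 * 19.6249 / 6.28319
L0 = 192.5203 / 6.28319
L0 = 30.6406 m

30.6406


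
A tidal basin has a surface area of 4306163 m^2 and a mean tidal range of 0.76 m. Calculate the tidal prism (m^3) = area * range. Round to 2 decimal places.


Tidal prism = Area * Tidal range
P = 4306163 * 0.76
P = 3272683.88 m^3

3272683.88


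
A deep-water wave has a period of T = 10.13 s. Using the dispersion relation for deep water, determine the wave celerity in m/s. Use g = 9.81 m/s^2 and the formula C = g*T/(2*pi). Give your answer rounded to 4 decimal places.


We use the deep-water celerity formula:
C = g * T / (2 * pi)
C = 9.81 * 10.13 / (2 * 3.14159...)
C = 99.375300 / 6.283185
C = 15.8161 m/s

15.8161


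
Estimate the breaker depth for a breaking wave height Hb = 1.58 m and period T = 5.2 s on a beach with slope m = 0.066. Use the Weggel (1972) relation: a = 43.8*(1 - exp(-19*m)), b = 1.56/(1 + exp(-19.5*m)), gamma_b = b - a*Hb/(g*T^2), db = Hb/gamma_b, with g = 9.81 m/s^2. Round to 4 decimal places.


a = 43.8 * (1 - exp(-19 * m))
exp(-19 * 0.066) = exp(-1.2540) = 0.285361
a = 43.8 * (1 - 0.285361) = 31.301185
b = 1.56 / (1 + exp(-19.5 * m))
exp(-19.5 * 0.066) = exp(-1.2870) = 0.276098
b = 1.56 / (1 + 0.276098) = 1.222477
Hb / (g * T^2) = 1.58 / (9.81 * 5.2^2) = 1.58 / 265.2624 = 0.00595637
gamma_b = b - a * Hb/(g*T^2) = 1.222477 - 31.301185 * 0.00595637 = 1.036035
db = Hb / gamma_b = 1.58 / 1.036035
db = 1.5250 m

1.5250


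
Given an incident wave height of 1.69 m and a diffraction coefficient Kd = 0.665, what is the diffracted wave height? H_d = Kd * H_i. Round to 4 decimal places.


H_d = Kd * H_i
H_d = 0.665 * 1.69
H_d = 1.1239 m

1.1239


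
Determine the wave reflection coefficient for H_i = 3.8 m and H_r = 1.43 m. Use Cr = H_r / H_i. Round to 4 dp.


Cr = H_r / H_i
Cr = 1.43 / 3.8
Cr = 0.3763

0.3763


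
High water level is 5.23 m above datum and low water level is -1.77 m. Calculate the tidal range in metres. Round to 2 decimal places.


Tidal range = High water - Low water
Tidal range = 5.23 - (-1.77)
Tidal range = 7.00 m

7.00


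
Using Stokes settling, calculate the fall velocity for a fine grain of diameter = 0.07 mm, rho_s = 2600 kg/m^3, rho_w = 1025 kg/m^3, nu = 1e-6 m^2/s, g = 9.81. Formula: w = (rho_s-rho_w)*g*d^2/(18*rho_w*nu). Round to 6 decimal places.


w = (rho_s - rho_w) * g * d^2 / (18 * rho_w * nu)
d = 0.07 mm = 0.000070 m
rho_s - rho_w = 2600 - 1025 = 1575
Numerator = 1575 * 9.81 * (0.000070)^2 = 0.000075708675
Denominator = 18 * 1025 * 1e-6 = 0.018450
w = 0.004103 m/s

0.004103


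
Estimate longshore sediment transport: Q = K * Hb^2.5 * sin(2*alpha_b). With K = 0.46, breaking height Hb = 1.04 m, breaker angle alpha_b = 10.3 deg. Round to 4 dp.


Q = K * Hb^2.5 * sin(2 * alpha_b)
Hb^2.5 = 1.04^2.5 = 1.103020
sin(2 * 10.3) = sin(20.6) = 0.351842
Q = 0.46 * 1.103020 * 0.351842
Q = 0.1785 m^3/s

0.1785


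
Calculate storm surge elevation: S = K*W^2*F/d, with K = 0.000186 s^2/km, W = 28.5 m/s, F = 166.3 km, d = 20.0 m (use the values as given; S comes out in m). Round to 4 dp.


S = K * W^2 * F / d
W^2 = 28.5^2 = 812.25
S = 0.000186 * 812.25 * 166.3 / 20.0
Numerator = 0.000186 * 812.25 * 166.3 = 25.124355
S = 25.124355 / 20.0 = 1.2562 m

1.2562


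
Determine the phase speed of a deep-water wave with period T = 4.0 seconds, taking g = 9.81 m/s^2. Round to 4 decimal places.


We use the deep-water celerity formula:
C = g * T / (2 * pi)
C = 9.81 * 4.0 / (2 * 3.14159...)
C = 39.240000 / 6.283185
C = 6.2452 m/s

6.2452


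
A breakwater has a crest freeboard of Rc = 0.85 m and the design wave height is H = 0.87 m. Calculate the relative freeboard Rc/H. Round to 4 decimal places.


Relative freeboard = Rc / H
= 0.85 / 0.87
= 0.9770

0.9770


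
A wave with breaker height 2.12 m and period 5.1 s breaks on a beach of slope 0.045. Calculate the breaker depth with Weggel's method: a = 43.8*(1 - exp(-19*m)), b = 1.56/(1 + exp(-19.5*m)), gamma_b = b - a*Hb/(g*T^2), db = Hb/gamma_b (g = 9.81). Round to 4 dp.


a = 43.8 * (1 - exp(-19 * m))
exp(-19 * 0.045) = exp(-0.8550) = 0.425283
a = 43.8 * (1 - 0.425283) = 25.172596
b = 1.56 / (1 + exp(-19.5 * m))
exp(-19.5 * 0.045) = exp(-0.8775) = 0.415821
b = 1.56 / (1 + 0.415821) = 1.101834
Hb / (g * T^2) = 2.12 / (9.81 * 5.1^2) = 2.12 / 255.1581 = 0.00830857
gamma_b = b - a * Hb/(g*T^2) = 1.101834 - 25.172596 * 0.00830857 = 0.892686
db = Hb / gamma_b = 2.12 / 0.892686
db = 2.3749 m

2.3749


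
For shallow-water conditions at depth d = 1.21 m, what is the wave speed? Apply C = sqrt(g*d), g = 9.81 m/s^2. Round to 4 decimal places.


Using the shallow-water approximation:
C = sqrt(g * d) = sqrt(9.81 * 1.21)
C = sqrt(11.8701)
C = 3.4453 m/s

3.4453


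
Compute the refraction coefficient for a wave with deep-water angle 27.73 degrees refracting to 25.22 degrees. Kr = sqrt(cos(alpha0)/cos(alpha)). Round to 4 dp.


Kr = sqrt(cos(alpha0) / cos(alpha))
cos(27.73) = 0.885150
cos(25.22) = 0.904678
Kr = sqrt(0.885150 / 0.904678)
Kr = sqrt(0.978414)
Kr = 0.9891

0.9891


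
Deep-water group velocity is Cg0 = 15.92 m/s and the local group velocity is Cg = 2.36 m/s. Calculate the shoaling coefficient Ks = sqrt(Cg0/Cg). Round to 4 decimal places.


Ks = sqrt(Cg0 / Cg)
Ks = sqrt(15.92 / 2.36)
Ks = sqrt(6.7458)
Ks = 2.5973

2.5973


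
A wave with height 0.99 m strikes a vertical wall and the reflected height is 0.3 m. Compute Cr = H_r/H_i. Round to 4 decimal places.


Cr = H_r / H_i
Cr = 0.3 / 0.99
Cr = 0.3030

0.3030


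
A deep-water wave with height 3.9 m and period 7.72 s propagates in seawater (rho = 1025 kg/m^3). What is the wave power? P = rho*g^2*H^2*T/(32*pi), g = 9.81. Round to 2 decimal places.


P = rho * g^2 * H^2 * T / (32 * pi)
P = 1025 * 9.81^2 * 3.9^2 * 7.72 / (32 * pi)
P = 1025 * 96.2361 * 15.2100 * 7.72 / 100.53096
P = 115214.87 W/m

115214.87


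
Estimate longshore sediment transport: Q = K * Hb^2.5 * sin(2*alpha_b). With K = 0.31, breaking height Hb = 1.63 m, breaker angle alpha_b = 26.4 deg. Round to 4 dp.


Q = K * Hb^2.5 * sin(2 * alpha_b)
Hb^2.5 = 1.63^2.5 = 3.392103
sin(2 * 26.4) = sin(52.8) = 0.796530
Q = 0.31 * 3.392103 * 0.796530
Q = 0.8376 m^3/s

0.8376


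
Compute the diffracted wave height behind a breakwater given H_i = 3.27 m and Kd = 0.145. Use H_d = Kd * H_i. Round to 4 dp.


H_d = Kd * H_i
H_d = 0.145 * 3.27
H_d = 0.4742 m

0.4742


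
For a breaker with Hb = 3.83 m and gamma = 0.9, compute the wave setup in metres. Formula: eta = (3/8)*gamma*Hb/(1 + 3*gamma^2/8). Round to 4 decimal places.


eta = (3/8) * gamma * Hb / (1 + 3*gamma^2/8)
Numerator = (3/8) * 0.9 * 3.83 = 1.292625
Denominator = 1 + 3*0.9^2/8 = 1 + 0.303750 = 1.303750
eta = 1.292625 / 1.303750
eta = 0.9915 m

0.9915


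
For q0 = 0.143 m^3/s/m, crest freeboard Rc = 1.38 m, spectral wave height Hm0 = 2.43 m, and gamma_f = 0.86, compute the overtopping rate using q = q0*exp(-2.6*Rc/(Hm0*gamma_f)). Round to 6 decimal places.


q = q0 * exp(-2.6 * Rc / (Hm0 * gamma_f))
Exponent = -2.6 * 1.38 / (2.43 * 0.86)
= -2.6 * 1.38 / 2.0898
= -1.716911
exp(-1.716911) = 0.179620
q = 0.143 * 0.179620
q = 0.025686 m^3/s/m

0.025686


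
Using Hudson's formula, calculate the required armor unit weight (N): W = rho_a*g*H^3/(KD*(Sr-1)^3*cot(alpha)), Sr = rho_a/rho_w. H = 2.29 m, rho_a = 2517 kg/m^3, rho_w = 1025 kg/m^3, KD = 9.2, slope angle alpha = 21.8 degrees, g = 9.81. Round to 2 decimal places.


Sr = rho_a / rho_w = 2517 / 1025 = 2.455610
(Sr - 1) = 1.455610
(Sr - 1)^3 = 3.084146
cot(21.8) = 1 / tan(21.8) = 1 / 0.399971 = 2.500178
Numerator = 2517 * 9.81 * 2.29^3 = 296523.1943
Denominator = 9.2 * 3.084146 * 2.500178 = 70.940410
W = 296523.1943 / 70.940410
W = 4179.89 N

4179.89


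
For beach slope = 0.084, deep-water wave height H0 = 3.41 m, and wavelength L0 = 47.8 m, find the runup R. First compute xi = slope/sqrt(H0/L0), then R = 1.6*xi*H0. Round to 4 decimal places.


xi = slope / sqrt(H0/L0)
H0/L0 = 3.41/47.8 = 0.071339
sqrt(0.071339) = 0.267093
xi = 0.084 / 0.267093 = 0.314497
R = 1.6 * xi * H0 = 1.6 * 0.314497 * 3.41
R = 1.7159 m

1.7159


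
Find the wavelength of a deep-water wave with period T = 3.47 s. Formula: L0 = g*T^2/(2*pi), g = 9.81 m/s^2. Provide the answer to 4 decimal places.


L0 = g * T^2 / (2 * pi)
L0 = 9.81 * 3.47^2 / (2 * pi)
L0 = 9.81 * 12.0409 / 6.28319
L0 = 118.1212 / 6.28319
L0 = 18.7996 m

18.7996


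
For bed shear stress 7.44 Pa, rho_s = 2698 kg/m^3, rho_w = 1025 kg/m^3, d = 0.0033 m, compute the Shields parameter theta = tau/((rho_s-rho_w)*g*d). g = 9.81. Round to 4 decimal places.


theta = tau / ((rho_s - rho_w) * g * d)
rho_s - rho_w = 2698 - 1025 = 1673
Denominator = 1673 * 9.81 * 0.0033 = 54.160029
theta = 7.44 / 54.160029
theta = 0.1374

0.1374


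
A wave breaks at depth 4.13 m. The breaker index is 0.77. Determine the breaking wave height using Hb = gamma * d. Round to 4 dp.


Hb = gamma * d
Hb = 0.77 * 4.13
Hb = 3.1801 m

3.1801


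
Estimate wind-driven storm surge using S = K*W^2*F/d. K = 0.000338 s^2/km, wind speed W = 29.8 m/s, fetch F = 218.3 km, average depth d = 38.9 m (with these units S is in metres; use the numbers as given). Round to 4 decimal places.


S = K * W^2 * F / d
W^2 = 29.8^2 = 888.04
S = 0.000338 * 888.04 * 218.3 / 38.9
Numerator = 0.000338 * 888.04 * 218.3 = 65.524387
S = 65.524387 / 38.9 = 1.6844 m

1.6844


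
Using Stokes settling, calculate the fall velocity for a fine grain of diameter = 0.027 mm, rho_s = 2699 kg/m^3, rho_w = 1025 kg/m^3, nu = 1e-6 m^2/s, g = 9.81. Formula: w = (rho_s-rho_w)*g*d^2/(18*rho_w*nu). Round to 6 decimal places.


w = (rho_s - rho_w) * g * d^2 / (18 * rho_w * nu)
d = 0.027 mm = 0.000027 m
rho_s - rho_w = 2699 - 1025 = 1674
Numerator = 1674 * 9.81 * (0.000027)^2 = 0.000011971594
Denominator = 18 * 1025 * 1e-6 = 0.018450
w = 0.000649 m/s

0.000649


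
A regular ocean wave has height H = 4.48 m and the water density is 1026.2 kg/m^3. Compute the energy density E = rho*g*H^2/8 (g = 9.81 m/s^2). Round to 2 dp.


E = (1/8) * rho * g * H^2
E = (1/8) * 1026.2 * 9.81 * 4.48^2
E = 0.125 * 1026.2 * 9.81 * 20.0704
E = 25256.14 J/m^2

25256.14


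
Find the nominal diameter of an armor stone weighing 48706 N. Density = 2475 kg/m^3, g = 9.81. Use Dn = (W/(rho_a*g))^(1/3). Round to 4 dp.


V = W / (rho_a * g)
V = 48706 / (2475 * 9.81)
V = 48706 / 24279.75
V = 2.006034 m^3
Dn = V^(1/3) = 2.006034^(1/3)
Dn = 1.2612 m

1.2612


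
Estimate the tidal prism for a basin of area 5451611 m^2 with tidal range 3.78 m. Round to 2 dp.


Tidal prism = Area * Tidal range
P = 5451611 * 3.78
P = 20607089.58 m^3

20607089.58


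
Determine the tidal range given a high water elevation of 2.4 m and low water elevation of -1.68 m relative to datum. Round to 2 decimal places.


Tidal range = High water - Low water
Tidal range = 2.4 - (-1.68)
Tidal range = 4.08 m

4.08


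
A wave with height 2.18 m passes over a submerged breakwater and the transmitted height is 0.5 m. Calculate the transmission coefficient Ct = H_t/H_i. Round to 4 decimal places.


Ct = H_t / H_i
Ct = 0.5 / 2.18
Ct = 0.2294

0.2294


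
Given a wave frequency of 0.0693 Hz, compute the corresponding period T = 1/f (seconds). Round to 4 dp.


T = 1 / f
T = 1 / 0.0693
T = 14.4300 s

14.4300


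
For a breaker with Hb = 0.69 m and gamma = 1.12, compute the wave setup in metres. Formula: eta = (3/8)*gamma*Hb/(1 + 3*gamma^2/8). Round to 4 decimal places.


eta = (3/8) * gamma * Hb / (1 + 3*gamma^2/8)
Numerator = (3/8) * 1.12 * 0.69 = 0.289800
Denominator = 1 + 3*1.12^2/8 = 1 + 0.470400 = 1.470400
eta = 0.289800 / 1.470400
eta = 0.1971 m

0.1971


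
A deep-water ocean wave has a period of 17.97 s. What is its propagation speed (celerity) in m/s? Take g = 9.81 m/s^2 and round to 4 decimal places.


We use the deep-water celerity formula:
C = g * T / (2 * pi)
C = 9.81 * 17.97 / (2 * 3.14159...)
C = 176.285700 / 6.283185
C = 28.0567 m/s

28.0567


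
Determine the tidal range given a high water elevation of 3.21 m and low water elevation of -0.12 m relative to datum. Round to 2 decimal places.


Tidal range = High water - Low water
Tidal range = 3.21 - (-0.12)
Tidal range = 3.33 m

3.33


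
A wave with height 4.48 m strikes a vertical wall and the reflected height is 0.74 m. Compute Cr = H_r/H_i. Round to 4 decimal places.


Cr = H_r / H_i
Cr = 0.74 / 4.48
Cr = 0.1652

0.1652


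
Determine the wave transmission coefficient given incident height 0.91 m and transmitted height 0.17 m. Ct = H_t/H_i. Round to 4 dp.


Ct = H_t / H_i
Ct = 0.17 / 0.91
Ct = 0.1868

0.1868


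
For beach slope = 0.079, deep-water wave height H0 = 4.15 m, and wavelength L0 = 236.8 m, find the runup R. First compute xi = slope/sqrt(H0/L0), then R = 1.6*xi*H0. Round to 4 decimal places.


xi = slope / sqrt(H0/L0)
H0/L0 = 4.15/236.8 = 0.017525
sqrt(0.017525) = 0.132383
xi = 0.079 / 0.132383 = 0.596752
R = 1.6 * xi * H0 = 1.6 * 0.596752 * 4.15
R = 3.9624 m

3.9624


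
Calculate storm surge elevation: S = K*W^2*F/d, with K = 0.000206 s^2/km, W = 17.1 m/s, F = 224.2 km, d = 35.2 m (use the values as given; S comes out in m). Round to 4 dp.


S = K * W^2 * F / d
W^2 = 17.1^2 = 292.41
S = 0.000206 * 292.41 * 224.2 / 35.2
Numerator = 0.000206 * 292.41 * 224.2 = 13.505014
S = 13.505014 / 35.2 = 0.3837 m

0.3837


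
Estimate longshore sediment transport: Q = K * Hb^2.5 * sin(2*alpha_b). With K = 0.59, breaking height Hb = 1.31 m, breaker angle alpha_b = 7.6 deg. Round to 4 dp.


Q = K * Hb^2.5 * sin(2 * alpha_b)
Hb^2.5 = 1.31^2.5 = 1.964166
sin(2 * 7.6) = sin(15.2) = 0.262189
Q = 0.59 * 1.964166 * 0.262189
Q = 0.3038 m^3/s

0.3038


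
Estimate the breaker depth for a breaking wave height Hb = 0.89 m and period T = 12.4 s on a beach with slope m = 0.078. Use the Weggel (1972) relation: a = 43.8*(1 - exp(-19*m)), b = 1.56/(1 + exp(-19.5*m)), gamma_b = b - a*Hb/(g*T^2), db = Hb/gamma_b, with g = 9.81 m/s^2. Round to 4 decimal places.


a = 43.8 * (1 - exp(-19 * m))
exp(-19 * 0.078) = exp(-1.4820) = 0.227183
a = 43.8 * (1 - 0.227183) = 33.849390
b = 1.56 / (1 + exp(-19.5 * m))
exp(-19.5 * 0.078) = exp(-1.5210) = 0.218493
b = 1.56 / (1 + 0.218493) = 1.280270
Hb / (g * T^2) = 0.89 / (9.81 * 12.4^2) = 0.89 / 1508.3856 = 0.00059003
gamma_b = b - a * Hb/(g*T^2) = 1.280270 - 33.849390 * 0.00059003 = 1.260297
db = Hb / gamma_b = 0.89 / 1.260297
db = 0.7062 m

0.7062


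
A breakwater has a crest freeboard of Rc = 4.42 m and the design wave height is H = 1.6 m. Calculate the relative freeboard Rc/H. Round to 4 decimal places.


Relative freeboard = Rc / H
= 4.42 / 1.6
= 2.7625

2.7625


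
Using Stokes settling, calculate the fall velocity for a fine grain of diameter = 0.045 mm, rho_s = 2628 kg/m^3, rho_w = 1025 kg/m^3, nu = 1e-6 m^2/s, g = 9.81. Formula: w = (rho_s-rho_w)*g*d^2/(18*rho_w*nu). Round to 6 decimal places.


w = (rho_s - rho_w) * g * d^2 / (18 * rho_w * nu)
d = 0.045 mm = 0.000045 m
rho_s - rho_w = 2628 - 1025 = 1603
Numerator = 1603 * 9.81 * (0.000045)^2 = 0.000031843996
Denominator = 18 * 1025 * 1e-6 = 0.018450
w = 0.001726 m/s

0.001726


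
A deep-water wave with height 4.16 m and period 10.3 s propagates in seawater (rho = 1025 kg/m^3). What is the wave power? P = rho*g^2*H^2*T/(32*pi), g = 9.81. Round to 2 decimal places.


P = rho * g^2 * H^2 * T / (32 * pi)
P = 1025 * 9.81^2 * 4.16^2 * 10.3 / (32 * pi)
P = 1025 * 96.2361 * 17.3056 * 10.3 / 100.53096
P = 174898.43 W/m

174898.43


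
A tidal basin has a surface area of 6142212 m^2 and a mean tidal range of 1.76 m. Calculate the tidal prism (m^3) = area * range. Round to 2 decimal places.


Tidal prism = Area * Tidal range
P = 6142212 * 1.76
P = 10810293.12 m^3

10810293.12


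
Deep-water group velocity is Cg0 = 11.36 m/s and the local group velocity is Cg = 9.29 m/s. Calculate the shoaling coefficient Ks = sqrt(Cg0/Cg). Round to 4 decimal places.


Ks = sqrt(Cg0 / Cg)
Ks = sqrt(11.36 / 9.29)
Ks = sqrt(1.2228)
Ks = 1.1058

1.1058


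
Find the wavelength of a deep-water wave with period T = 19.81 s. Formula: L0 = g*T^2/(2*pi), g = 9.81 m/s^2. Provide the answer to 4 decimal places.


L0 = g * T^2 / (2 * pi)
L0 = 9.81 * 19.81^2 / (2 * pi)
L0 = 9.81 * 392.4361 / 6.28319
L0 = 3849.7981 / 6.28319
L0 = 612.7144 m

612.7144


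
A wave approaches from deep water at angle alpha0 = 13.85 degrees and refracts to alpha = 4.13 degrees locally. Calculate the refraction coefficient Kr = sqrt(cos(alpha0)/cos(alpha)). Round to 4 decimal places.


Kr = sqrt(cos(alpha0) / cos(alpha))
cos(13.85) = 0.970926
cos(4.13) = 0.997403
Kr = sqrt(0.970926 / 0.997403)
Kr = sqrt(0.973454)
Kr = 0.9866

0.9866


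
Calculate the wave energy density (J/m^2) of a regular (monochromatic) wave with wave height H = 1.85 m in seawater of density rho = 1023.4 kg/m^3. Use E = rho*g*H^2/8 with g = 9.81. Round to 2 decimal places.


E = (1/8) * rho * g * H^2
E = (1/8) * 1023.4 * 9.81 * 1.85^2
E = 0.125 * 1023.4 * 9.81 * 3.4225
E = 4295.05 J/m^2

4295.05


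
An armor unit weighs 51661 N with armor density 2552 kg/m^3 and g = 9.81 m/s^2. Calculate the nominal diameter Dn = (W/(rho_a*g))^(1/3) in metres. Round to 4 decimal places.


V = W / (rho_a * g)
V = 51661 / (2552 * 9.81)
V = 51661 / 25035.12
V = 2.063541 m^3
Dn = V^(1/3) = 2.063541^(1/3)
Dn = 1.2731 m

1.2731


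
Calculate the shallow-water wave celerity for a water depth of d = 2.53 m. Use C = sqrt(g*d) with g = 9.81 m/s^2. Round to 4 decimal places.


Using the shallow-water approximation:
C = sqrt(g * d) = sqrt(9.81 * 2.53)
C = sqrt(24.8193)
C = 4.9819 m/s

4.9819


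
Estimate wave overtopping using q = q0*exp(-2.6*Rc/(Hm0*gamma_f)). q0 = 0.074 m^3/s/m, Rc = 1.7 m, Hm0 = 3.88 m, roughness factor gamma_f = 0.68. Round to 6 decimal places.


q = q0 * exp(-2.6 * Rc / (Hm0 * gamma_f))
Exponent = -2.6 * 1.7 / (3.88 * 0.68)
= -2.6 * 1.7 / 2.6384
= -1.675258
exp(-1.675258) = 0.187260
q = 0.074 * 0.187260
q = 0.013857 m^3/s/m

0.013857


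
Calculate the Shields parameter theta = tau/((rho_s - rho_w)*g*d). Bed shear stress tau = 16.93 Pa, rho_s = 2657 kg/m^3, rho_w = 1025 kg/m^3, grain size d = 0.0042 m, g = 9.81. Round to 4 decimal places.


theta = tau / ((rho_s - rho_w) * g * d)
rho_s - rho_w = 2657 - 1025 = 1632
Denominator = 1632 * 9.81 * 0.0042 = 67.241664
theta = 16.93 / 67.241664
theta = 0.2518

0.2518


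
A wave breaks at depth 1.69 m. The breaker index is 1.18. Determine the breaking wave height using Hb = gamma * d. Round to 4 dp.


Hb = gamma * d
Hb = 1.18 * 1.69
Hb = 1.9942 m

1.9942


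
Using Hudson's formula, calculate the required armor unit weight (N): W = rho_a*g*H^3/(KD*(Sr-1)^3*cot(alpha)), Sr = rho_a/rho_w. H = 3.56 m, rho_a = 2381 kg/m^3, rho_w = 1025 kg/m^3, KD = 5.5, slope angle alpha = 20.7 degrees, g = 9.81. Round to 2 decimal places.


Sr = rho_a / rho_w = 2381 / 1025 = 2.322927
(Sr - 1) = 1.322927
(Sr - 1)^3 = 2.315301
cot(20.7) = 1 / tan(20.7) = 1 / 0.377869 = 2.646423
Numerator = 2381 * 9.81 * 3.56^3 = 1053849.0217
Denominator = 5.5 * 2.315301 * 2.646423 = 33.699966
W = 1053849.0217 / 33.699966
W = 31271.52 N

31271.52


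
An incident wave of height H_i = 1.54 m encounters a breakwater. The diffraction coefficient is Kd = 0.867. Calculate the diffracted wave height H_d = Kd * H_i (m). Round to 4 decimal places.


H_d = Kd * H_i
H_d = 0.867 * 1.54
H_d = 1.3352 m

1.3352


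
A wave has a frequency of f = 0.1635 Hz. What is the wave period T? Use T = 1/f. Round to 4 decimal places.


T = 1 / f
T = 1 / 0.1635
T = 6.1162 s

6.1162


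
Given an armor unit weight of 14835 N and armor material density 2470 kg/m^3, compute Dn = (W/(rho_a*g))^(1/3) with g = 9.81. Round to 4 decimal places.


V = W / (rho_a * g)
V = 14835 / (2470 * 9.81)
V = 14835 / 24230.70
V = 0.612240 m^3
Dn = V^(1/3) = 0.612240^(1/3)
Dn = 0.8491 m

0.8491


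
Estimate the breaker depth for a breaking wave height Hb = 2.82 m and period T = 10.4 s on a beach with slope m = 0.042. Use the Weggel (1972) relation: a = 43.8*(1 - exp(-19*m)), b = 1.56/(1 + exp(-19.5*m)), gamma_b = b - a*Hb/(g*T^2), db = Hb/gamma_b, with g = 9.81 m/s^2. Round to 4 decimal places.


a = 43.8 * (1 - exp(-19 * m))
exp(-19 * 0.042) = exp(-0.7980) = 0.450229
a = 43.8 * (1 - 0.450229) = 24.079991
b = 1.56 / (1 + exp(-19.5 * m))
exp(-19.5 * 0.042) = exp(-0.8190) = 0.440872
b = 1.56 / (1 + 0.440872) = 1.082677
Hb / (g * T^2) = 2.82 / (9.81 * 10.4^2) = 2.82 / 1061.0496 = 0.00265775
gamma_b = b - a * Hb/(g*T^2) = 1.082677 - 24.079991 * 0.00265775 = 1.018679
db = Hb / gamma_b = 2.82 / 1.018679
db = 2.7683 m

2.7683


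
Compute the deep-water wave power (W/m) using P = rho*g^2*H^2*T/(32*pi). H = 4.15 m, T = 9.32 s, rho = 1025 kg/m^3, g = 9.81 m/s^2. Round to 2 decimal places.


P = rho * g^2 * H^2 * T / (32 * pi)
P = 1025 * 9.81^2 * 4.15^2 * 9.32 / (32 * pi)
P = 1025 * 96.2361 * 17.2225 * 9.32 / 100.53096
P = 157497.67 W/m

157497.67


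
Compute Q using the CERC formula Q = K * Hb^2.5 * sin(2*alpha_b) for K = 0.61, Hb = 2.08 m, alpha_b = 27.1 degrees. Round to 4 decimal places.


Q = K * Hb^2.5 * sin(2 * alpha_b)
Hb^2.5 = 2.08^2.5 = 6.239623
sin(2 * 27.1) = sin(54.2) = 0.811064
Q = 0.61 * 6.239623 * 0.811064
Q = 3.0870 m^3/s

3.0870


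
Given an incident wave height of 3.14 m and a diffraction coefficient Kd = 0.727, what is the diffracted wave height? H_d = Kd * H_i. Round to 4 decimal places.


H_d = Kd * H_i
H_d = 0.727 * 3.14
H_d = 2.2828 m

2.2828


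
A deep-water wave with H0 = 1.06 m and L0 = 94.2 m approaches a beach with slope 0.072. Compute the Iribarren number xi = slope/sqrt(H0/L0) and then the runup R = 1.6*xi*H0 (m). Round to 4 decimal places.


xi = slope / sqrt(H0/L0)
H0/L0 = 1.06/94.2 = 0.011253
sqrt(0.011253) = 0.106079
xi = 0.072 / 0.106079 = 0.678742
R = 1.6 * xi * H0 = 1.6 * 0.678742 * 1.06
R = 1.1511 m

1.1511


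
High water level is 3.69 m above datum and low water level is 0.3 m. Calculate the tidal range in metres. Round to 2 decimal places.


Tidal range = High water - Low water
Tidal range = 3.69 - (0.3)
Tidal range = 3.39 m

3.39


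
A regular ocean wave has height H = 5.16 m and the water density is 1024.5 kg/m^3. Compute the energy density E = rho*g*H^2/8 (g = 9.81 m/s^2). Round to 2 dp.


E = (1/8) * rho * g * H^2
E = (1/8) * 1024.5 * 9.81 * 5.16^2
E = 0.125 * 1024.5 * 9.81 * 26.6256
E = 33449.56 J/m^2

33449.56


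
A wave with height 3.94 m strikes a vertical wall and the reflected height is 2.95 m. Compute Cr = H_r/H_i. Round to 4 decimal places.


Cr = H_r / H_i
Cr = 2.95 / 3.94
Cr = 0.7487

0.7487


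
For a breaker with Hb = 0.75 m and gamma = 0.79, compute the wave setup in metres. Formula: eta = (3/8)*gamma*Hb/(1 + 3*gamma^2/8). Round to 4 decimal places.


eta = (3/8) * gamma * Hb / (1 + 3*gamma^2/8)
Numerator = (3/8) * 0.79 * 0.75 = 0.222188
Denominator = 1 + 3*0.79^2/8 = 1 + 0.234038 = 1.234038
eta = 0.222188 / 1.234038
eta = 0.1800 m

0.1800


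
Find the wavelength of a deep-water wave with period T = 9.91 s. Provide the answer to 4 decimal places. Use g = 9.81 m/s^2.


L0 = g * T^2 / (2 * pi)
L0 = 9.81 * 9.91^2 / (2 * pi)
L0 = 9.81 * 98.2081 / 6.28319
L0 = 963.4215 / 6.28319
L0 = 153.3333 m

153.3333


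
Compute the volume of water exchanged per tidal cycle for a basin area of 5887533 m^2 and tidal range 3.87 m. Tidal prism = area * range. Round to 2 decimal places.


Tidal prism = Area * Tidal range
P = 5887533 * 3.87
P = 22784752.71 m^3

22784752.71


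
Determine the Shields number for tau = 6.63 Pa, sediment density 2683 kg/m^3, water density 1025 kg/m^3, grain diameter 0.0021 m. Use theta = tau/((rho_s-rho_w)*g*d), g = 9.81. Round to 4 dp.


theta = tau / ((rho_s - rho_w) * g * d)
rho_s - rho_w = 2683 - 1025 = 1658
Denominator = 1658 * 9.81 * 0.0021 = 34.156458
theta = 6.63 / 34.156458
theta = 0.1941

0.1941


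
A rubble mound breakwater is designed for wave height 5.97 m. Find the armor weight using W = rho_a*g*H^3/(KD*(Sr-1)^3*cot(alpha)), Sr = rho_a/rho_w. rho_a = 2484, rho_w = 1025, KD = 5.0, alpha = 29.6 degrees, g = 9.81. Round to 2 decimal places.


Sr = rho_a / rho_w = 2484 / 1025 = 2.423415
(Sr - 1) = 1.423415
(Sr - 1)^3 = 2.883994
cot(29.6) = 1 / tan(29.6) = 1 / 0.568079 = 1.760318
Numerator = 2484 * 9.81 * 5.97^3 = 5184938.2947
Denominator = 5.0 * 2.883994 * 1.760318 = 25.383733
W = 5184938.2947 / 25.383733
W = 204262.24 N

204262.24


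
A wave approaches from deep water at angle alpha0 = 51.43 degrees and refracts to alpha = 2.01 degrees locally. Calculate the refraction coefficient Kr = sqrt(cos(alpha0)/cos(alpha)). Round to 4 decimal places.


Kr = sqrt(cos(alpha0) / cos(alpha))
cos(51.43) = 0.623470
cos(2.01) = 0.999385
Kr = sqrt(0.623470 / 0.999385)
Kr = sqrt(0.623854)
Kr = 0.7898

0.7898


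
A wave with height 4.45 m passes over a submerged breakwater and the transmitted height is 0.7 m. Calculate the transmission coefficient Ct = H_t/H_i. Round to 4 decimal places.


Ct = H_t / H_i
Ct = 0.7 / 4.45
Ct = 0.1573

0.1573


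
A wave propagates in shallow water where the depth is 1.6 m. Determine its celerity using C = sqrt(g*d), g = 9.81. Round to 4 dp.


Using the shallow-water approximation:
C = sqrt(g * d) = sqrt(9.81 * 1.6)
C = sqrt(15.6960)
C = 3.9618 m/s

3.9618


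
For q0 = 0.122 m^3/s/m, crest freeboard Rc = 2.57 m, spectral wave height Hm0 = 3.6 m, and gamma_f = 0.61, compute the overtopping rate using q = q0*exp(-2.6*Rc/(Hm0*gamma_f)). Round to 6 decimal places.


q = q0 * exp(-2.6 * Rc / (Hm0 * gamma_f))
Exponent = -2.6 * 2.57 / (3.6 * 0.61)
= -2.6 * 2.57 / 2.1960
= -3.042805
exp(-3.042805) = 0.047701
q = 0.122 * 0.047701
q = 0.005820 m^3/s/m

0.005820


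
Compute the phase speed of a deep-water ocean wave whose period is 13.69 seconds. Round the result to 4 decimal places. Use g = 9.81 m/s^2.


We use the deep-water celerity formula:
C = g * T / (2 * pi)
C = 9.81 * 13.69 / (2 * 3.14159...)
C = 134.298900 / 6.283185
C = 21.3743 m/s

21.3743


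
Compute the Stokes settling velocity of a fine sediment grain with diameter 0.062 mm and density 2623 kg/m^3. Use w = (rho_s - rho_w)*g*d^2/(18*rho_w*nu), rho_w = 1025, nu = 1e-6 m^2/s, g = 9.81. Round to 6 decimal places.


w = (rho_s - rho_w) * g * d^2 / (18 * rho_w * nu)
d = 0.062 mm = 0.000062 m
rho_s - rho_w = 2623 - 1025 = 1598
Numerator = 1598 * 9.81 * (0.000062)^2 = 0.000060260005
Denominator = 18 * 1025 * 1e-6 = 0.018450
w = 0.003266 m/s

0.003266


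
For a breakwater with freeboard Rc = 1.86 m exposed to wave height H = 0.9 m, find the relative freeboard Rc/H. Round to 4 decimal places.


Relative freeboard = Rc / H
= 1.86 / 0.9
= 2.0667

2.0667


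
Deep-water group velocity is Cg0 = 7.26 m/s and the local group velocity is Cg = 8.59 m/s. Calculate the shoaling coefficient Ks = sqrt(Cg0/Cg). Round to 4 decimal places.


Ks = sqrt(Cg0 / Cg)
Ks = sqrt(7.26 / 8.59)
Ks = sqrt(0.8452)
Ks = 0.9193

0.9193


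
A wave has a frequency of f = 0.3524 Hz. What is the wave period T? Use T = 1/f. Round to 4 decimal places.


T = 1 / f
T = 1 / 0.3524
T = 2.8377 s

2.8377


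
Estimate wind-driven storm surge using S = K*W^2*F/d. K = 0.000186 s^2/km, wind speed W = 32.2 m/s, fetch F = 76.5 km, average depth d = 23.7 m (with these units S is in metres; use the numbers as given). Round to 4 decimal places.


S = K * W^2 * F / d
W^2 = 32.2^2 = 1036.84
S = 0.000186 * 1036.84 * 76.5 / 23.7
Numerator = 0.000186 * 1036.84 * 76.5 = 14.753196
S = 14.753196 / 23.7 = 0.6225 m

0.6225


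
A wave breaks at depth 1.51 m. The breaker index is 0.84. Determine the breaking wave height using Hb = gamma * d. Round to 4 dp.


Hb = gamma * d
Hb = 0.84 * 1.51
Hb = 1.2684 m

1.2684


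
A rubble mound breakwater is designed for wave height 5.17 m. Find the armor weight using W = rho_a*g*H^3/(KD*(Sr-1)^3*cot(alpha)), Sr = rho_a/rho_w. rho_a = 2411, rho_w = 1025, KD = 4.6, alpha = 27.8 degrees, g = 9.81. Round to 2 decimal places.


Sr = rho_a / rho_w = 2411 / 1025 = 2.352195
(Sr - 1) = 1.352195
(Sr - 1)^3 = 2.472396
cot(27.8) = 1 / tan(27.8) = 1 / 0.527240 = 1.896669
Numerator = 2411 * 9.81 * 5.17^3 = 3268419.9073
Denominator = 4.6 * 2.472396 * 1.896669 = 21.570858
W = 3268419.9073 / 21.570858
W = 151520.16 N

151520.16


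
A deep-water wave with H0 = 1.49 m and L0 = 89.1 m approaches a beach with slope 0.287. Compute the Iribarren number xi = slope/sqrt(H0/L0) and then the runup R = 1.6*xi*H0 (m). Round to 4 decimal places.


xi = slope / sqrt(H0/L0)
H0/L0 = 1.49/89.1 = 0.016723
sqrt(0.016723) = 0.129317
xi = 0.287 / 0.129317 = 2.219359
R = 1.6 * xi * H0 = 1.6 * 2.219359 * 1.49
R = 5.2910 m

5.2910


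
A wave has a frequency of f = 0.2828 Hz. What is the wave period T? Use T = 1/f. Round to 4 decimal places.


T = 1 / f
T = 1 / 0.2828
T = 3.5361 s

3.5361


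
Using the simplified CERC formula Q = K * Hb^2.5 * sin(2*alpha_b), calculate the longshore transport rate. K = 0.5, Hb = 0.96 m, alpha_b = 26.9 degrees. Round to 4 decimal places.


Q = K * Hb^2.5 * sin(2 * alpha_b)
Hb^2.5 = 0.96^2.5 = 0.902980
sin(2 * 26.9) = sin(53.8) = 0.806960
Q = 0.5 * 0.902980 * 0.806960
Q = 0.3643 m^3/s

0.3643


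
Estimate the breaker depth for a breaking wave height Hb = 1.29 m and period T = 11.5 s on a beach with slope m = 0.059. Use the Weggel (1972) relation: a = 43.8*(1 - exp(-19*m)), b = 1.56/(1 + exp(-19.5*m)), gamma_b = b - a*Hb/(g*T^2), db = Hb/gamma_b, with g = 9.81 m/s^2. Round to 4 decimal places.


a = 43.8 * (1 - exp(-19 * m))
exp(-19 * 0.059) = exp(-1.1210) = 0.325954
a = 43.8 * (1 - 0.325954) = 29.523229
b = 1.56 / (1 + exp(-19.5 * m))
exp(-19.5 * 0.059) = exp(-1.1505) = 0.316478
b = 1.56 / (1 + 0.316478) = 1.184979
Hb / (g * T^2) = 1.29 / (9.81 * 11.5^2) = 1.29 / 1297.3725 = 0.00099432
gamma_b = b - a * Hb/(g*T^2) = 1.184979 - 29.523229 * 0.00099432 = 1.155624
db = Hb / gamma_b = 1.29 / 1.155624
db = 1.1163 m

1.1163


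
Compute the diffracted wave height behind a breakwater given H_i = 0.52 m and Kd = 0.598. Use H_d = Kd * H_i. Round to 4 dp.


H_d = Kd * H_i
H_d = 0.598 * 0.52
H_d = 0.3110 m

0.3110


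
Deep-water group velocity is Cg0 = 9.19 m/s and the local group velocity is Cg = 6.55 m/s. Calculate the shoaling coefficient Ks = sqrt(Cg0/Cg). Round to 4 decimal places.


Ks = sqrt(Cg0 / Cg)
Ks = sqrt(9.19 / 6.55)
Ks = sqrt(1.4031)
Ks = 1.1845

1.1845


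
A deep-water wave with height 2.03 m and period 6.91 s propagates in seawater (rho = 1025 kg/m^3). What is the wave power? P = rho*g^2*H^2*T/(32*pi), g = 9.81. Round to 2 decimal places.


P = rho * g^2 * H^2 * T / (32 * pi)
P = 1025 * 9.81^2 * 2.03^2 * 6.91 / (32 * pi)
P = 1025 * 96.2361 * 4.1209 * 6.91 / 100.53096
P = 27940.37 W/m

27940.37


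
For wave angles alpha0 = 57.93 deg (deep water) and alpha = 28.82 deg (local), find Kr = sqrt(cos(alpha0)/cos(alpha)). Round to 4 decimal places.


Kr = sqrt(cos(alpha0) / cos(alpha))
cos(57.93) = 0.530955
cos(28.82) = 0.876138
Kr = sqrt(0.530955 / 0.876138)
Kr = sqrt(0.606017)
Kr = 0.7785

0.7785


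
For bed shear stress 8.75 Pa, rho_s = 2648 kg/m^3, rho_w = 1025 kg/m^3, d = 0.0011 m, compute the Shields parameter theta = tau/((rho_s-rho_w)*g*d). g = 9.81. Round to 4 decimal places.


theta = tau / ((rho_s - rho_w) * g * d)
rho_s - rho_w = 2648 - 1025 = 1623
Denominator = 1623 * 9.81 * 0.0011 = 17.513793
theta = 8.75 / 17.513793
theta = 0.4996

0.4996


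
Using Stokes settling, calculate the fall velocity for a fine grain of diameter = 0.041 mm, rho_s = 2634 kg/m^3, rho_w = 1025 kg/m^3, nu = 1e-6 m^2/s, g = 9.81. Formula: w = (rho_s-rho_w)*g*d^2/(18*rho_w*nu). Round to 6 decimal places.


w = (rho_s - rho_w) * g * d^2 / (18 * rho_w * nu)
d = 0.041 mm = 0.000041 m
rho_s - rho_w = 2634 - 1025 = 1609
Numerator = 1609 * 9.81 * (0.000041)^2 = 0.000026533391
Denominator = 18 * 1025 * 1e-6 = 0.018450
w = 0.001438 m/s

0.001438


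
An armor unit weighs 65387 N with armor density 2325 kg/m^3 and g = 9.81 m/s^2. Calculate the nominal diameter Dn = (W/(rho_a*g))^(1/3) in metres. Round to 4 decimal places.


V = W / (rho_a * g)
V = 65387 / (2325 * 9.81)
V = 65387 / 22808.25
V = 2.866814 m^3
Dn = V^(1/3) = 2.866814^(1/3)
Dn = 1.4206 m

1.4206


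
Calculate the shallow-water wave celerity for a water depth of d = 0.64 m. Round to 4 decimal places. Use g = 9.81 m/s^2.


Using the shallow-water approximation:
C = sqrt(g * d) = sqrt(9.81 * 0.64)
C = sqrt(6.2784)
C = 2.5057 m/s

2.5057


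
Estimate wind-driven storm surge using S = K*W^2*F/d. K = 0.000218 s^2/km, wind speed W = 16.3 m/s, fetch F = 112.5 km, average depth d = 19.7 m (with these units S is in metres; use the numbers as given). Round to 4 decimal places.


S = K * W^2 * F / d
W^2 = 16.3^2 = 265.69
S = 0.000218 * 265.69 * 112.5 / 19.7
Numerator = 0.000218 * 265.69 * 112.5 = 6.516047
S = 6.516047 / 19.7 = 0.3308 m

0.3308


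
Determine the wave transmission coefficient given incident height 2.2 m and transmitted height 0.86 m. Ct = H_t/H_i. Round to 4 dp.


Ct = H_t / H_i
Ct = 0.86 / 2.2
Ct = 0.3909

0.3909


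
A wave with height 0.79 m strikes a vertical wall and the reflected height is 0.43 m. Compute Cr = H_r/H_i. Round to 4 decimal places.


Cr = H_r / H_i
Cr = 0.43 / 0.79
Cr = 0.5443

0.5443


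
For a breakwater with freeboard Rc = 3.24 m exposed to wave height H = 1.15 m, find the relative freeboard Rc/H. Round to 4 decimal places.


Relative freeboard = Rc / H
= 3.24 / 1.15
= 2.8174

2.8174


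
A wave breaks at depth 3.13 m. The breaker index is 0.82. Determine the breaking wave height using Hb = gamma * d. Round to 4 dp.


Hb = gamma * d
Hb = 0.82 * 3.13
Hb = 2.5666 m

2.5666


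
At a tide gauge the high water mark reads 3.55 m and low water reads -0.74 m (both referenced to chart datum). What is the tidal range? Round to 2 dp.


Tidal range = High water - Low water
Tidal range = 3.55 - (-0.74)
Tidal range = 4.29 m

4.29


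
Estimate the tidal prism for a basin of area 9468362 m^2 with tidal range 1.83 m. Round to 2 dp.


Tidal prism = Area * Tidal range
P = 9468362 * 1.83
P = 17327102.46 m^3

17327102.46


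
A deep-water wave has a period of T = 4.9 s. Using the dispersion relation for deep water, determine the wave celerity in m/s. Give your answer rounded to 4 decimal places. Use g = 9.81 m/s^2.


We use the deep-water celerity formula:
C = g * T / (2 * pi)
C = 9.81 * 4.9 / (2 * 3.14159...)
C = 48.069000 / 6.283185
C = 7.6504 m/s

7.6504


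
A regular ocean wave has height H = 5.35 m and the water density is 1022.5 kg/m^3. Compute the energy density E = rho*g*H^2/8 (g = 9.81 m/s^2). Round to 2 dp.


E = (1/8) * rho * g * H^2
E = (1/8) * 1022.5 * 9.81 * 5.35^2
E = 0.125 * 1022.5 * 9.81 * 28.6225
E = 35888.05 J/m^2

35888.05
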